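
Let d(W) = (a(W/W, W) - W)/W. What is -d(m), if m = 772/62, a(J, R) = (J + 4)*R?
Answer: -4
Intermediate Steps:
a(J, R) = R*(4 + J) (a(J, R) = (4 + J)*R = R*(4 + J))
m = 386/31 (m = 772*(1/62) = 386/31 ≈ 12.452)
d(W) = 4 (d(W) = (W*(4 + W/W) - W)/W = (W*(4 + 1) - W)/W = (W*5 - W)/W = (5*W - W)/W = (4*W)/W = 4)
-d(m) = -1*4 = -4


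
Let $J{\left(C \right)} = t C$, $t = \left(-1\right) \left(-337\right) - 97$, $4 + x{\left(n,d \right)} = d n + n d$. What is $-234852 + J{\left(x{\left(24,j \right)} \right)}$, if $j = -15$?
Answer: $-408612$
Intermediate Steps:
$x{\left(n,d \right)} = -4 + 2 d n$ ($x{\left(n,d \right)} = -4 + \left(d n + n d\right) = -4 + \left(d n + d n\right) = -4 + 2 d n$)
$t = 240$ ($t = 337 - 97 = 240$)
$J{\left(C \right)} = 240 C$
$-234852 + J{\left(x{\left(24,j \right)} \right)} = -234852 + 240 \left(-4 + 2 \left(-15\right) 24\right) = -234852 + 240 \left(-4 - 720\right) = -234852 + 240 \left(-724\right) = -234852 - 173760 = -408612$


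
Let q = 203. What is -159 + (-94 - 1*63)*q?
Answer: -32030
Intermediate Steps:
-159 + (-94 - 1*63)*q = -159 + (-94 - 1*63)*203 = -159 + (-94 - 63)*203 = -159 - 157*203 = -159 - 31871 = -32030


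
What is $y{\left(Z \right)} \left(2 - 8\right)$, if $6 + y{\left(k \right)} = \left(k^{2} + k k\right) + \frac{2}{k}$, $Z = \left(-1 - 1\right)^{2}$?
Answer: $-159$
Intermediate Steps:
$Z = 4$ ($Z = \left(-2\right)^{2} = 4$)
$y{\left(k \right)} = -6 + \frac{2}{k} + 2 k^{2}$ ($y{\left(k \right)} = -6 + \left(\left(k^{2} + k k\right) + \frac{2}{k}\right) = -6 + \left(\left(k^{2} + k^{2}\right) + \frac{2}{k}\right) = -6 + \left(2 k^{2} + \frac{2}{k}\right) = -6 + \left(\frac{2}{k} + 2 k^{2}\right) = -6 + \frac{2}{k} + 2 k^{2}$)
$y{\left(Z \right)} \left(2 - 8\right) = \left(-6 + \frac{2}{4} + 2 \cdot 4^{2}\right) \left(2 - 8\right) = \left(-6 + 2 \cdot \frac{1}{4} + 2 \cdot 16\right) \left(2 - 8\right) = \left(-6 + \frac{1}{2} + 32\right) \left(-6\right) = \frac{53}{2} \left(-6\right) = -159$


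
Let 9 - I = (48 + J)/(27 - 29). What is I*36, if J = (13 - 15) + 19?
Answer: 1494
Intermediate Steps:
J = 17 (J = -2 + 19 = 17)
I = 83/2 (I = 9 - (48 + 17)/(27 - 29) = 9 - 65/(-2) = 9 - 65*(-1)/2 = 9 - 1*(-65/2) = 9 + 65/2 = 83/2 ≈ 41.500)
I*36 = (83/2)*36 = 1494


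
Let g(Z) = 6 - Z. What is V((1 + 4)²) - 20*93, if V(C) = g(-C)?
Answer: -1829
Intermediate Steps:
V(C) = 6 + C (V(C) = 6 - (-1)*C = 6 + C)
V((1 + 4)²) - 20*93 = (6 + (1 + 4)²) - 20*93 = (6 + 5²) - 1860 = (6 + 25) - 1860 = 31 - 1860 = -1829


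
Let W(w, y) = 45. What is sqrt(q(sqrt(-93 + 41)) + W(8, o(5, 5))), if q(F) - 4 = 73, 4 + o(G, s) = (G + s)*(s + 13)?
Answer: sqrt(122) ≈ 11.045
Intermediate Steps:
o(G, s) = -4 + (13 + s)*(G + s) (o(G, s) = -4 + (G + s)*(s + 13) = -4 + (G + s)*(13 + s) = -4 + (13 + s)*(G + s))
q(F) = 77 (q(F) = 4 + 73 = 77)
sqrt(q(sqrt(-93 + 41)) + W(8, o(5, 5))) = sqrt(77 + 45) = sqrt(122)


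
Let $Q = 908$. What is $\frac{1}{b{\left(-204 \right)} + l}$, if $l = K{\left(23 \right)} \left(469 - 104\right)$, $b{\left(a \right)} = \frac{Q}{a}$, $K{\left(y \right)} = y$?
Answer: $\frac{51}{427918} \approx 0.00011918$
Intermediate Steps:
$b{\left(a \right)} = \frac{908}{a}$
$l = 8395$ ($l = 23 \left(469 - 104\right) = 23 \cdot 365 = 8395$)
$\frac{1}{b{\left(-204 \right)} + l} = \frac{1}{\frac{908}{-204} + 8395} = \frac{1}{908 \left(- \frac{1}{204}\right) + 8395} = \frac{1}{- \frac{227}{51} + 8395} = \frac{1}{\frac{427918}{51}} = \frac{51}{427918}$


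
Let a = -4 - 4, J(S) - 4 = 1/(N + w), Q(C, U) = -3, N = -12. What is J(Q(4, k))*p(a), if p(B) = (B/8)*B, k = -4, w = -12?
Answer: 95/3 ≈ 31.667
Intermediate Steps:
J(S) = 95/24 (J(S) = 4 + 1/(-12 - 12) = 4 + 1/(-24) = 4 - 1/24 = 95/24)
a = -8
p(B) = B**2/8 (p(B) = (B*(1/8))*B = (B/8)*B = B**2/8)
J(Q(4, k))*p(a) = 95*((1/8)*(-8)**2)/24 = 95*((1/8)*64)/24 = (95/24)*8 = 95/3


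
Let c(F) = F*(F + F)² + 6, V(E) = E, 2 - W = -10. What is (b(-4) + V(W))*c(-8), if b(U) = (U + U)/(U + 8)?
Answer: -20420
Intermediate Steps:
W = 12 (W = 2 - 1*(-10) = 2 + 10 = 12)
c(F) = 6 + 4*F³ (c(F) = F*(2*F)² + 6 = F*(4*F²) + 6 = 4*F³ + 6 = 6 + 4*F³)
b(U) = 2*U/(8 + U) (b(U) = (2*U)/(8 + U) = 2*U/(8 + U))
(b(-4) + V(W))*c(-8) = (2*(-4)/(8 - 4) + 12)*(6 + 4*(-8)³) = (2*(-4)/4 + 12)*(6 + 4*(-512)) = (2*(-4)*(¼) + 12)*(6 - 2048) = (-2 + 12)*(-2042) = 10*(-2042) = -20420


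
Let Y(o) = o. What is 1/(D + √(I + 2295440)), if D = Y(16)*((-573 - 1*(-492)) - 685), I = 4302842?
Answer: -6128/71805627 - √6598282/143611254 ≈ -0.00010323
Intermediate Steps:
D = -12256 (D = 16*((-573 - 1*(-492)) - 685) = 16*((-573 + 492) - 685) = 16*(-81 - 685) = 16*(-766) = -12256)
1/(D + √(I + 2295440)) = 1/(-12256 + √(4302842 + 2295440)) = 1/(-12256 + √6598282)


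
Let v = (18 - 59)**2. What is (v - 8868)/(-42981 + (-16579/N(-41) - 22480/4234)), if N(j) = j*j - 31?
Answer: 25104550350/150188425793 ≈ 0.16715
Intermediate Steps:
N(j) = -31 + j**2 (N(j) = j**2 - 31 = -31 + j**2)
v = 1681 (v = (-41)**2 = 1681)
(v - 8868)/(-42981 + (-16579/N(-41) - 22480/4234)) = (1681 - 8868)/(-42981 + (-16579/(-31 + (-41)**2) - 22480/4234)) = -7187/(-42981 + (-16579/(-31 + 1681) - 22480*1/4234)) = -7187/(-42981 + (-16579/1650 - 11240/2117)) = -7187/(-42981 - 53643743/3493050) = -7187/(-150188425793/3493050) = -7187*(-3493050/150188425793) = 25104550350/150188425793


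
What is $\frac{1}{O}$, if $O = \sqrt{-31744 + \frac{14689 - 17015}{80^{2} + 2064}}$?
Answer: $- \frac{46 i \sqrt{268683542}}{134341771} \approx - 0.0056126 i$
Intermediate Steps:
$O = \frac{i \sqrt{268683542}}{92}$ ($O = \sqrt{-31744 - \frac{2326}{6400 + 2064}} = \sqrt{-31744 - \frac{2326}{8464}} = \sqrt{-31744 - \frac{1163}{4232}} = \sqrt{- \frac{134341771}{4232}} = \frac{i \sqrt{268683542}}{92} \approx 178.17 i$)
$\frac{1}{O} = \frac{1}{\frac{1}{92} i \sqrt{268683542}} = - \frac{46 i \sqrt{268683542}}{134341771}$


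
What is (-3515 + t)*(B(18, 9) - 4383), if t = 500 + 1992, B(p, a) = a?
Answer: 4474602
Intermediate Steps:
t = 2492
(-3515 + t)*(B(18, 9) - 4383) = (-3515 + 2492)*(9 - 4383) = -1023*(-4374) = 4474602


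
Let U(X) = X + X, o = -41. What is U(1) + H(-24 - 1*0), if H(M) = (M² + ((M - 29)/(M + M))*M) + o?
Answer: 1021/2 ≈ 510.50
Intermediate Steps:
U(X) = 2*X
H(M) = -111/2 + M² + M/2 (H(M) = (M² + ((M - 29)/(M + M))*M) - 41 = (M² + ((-29 + M)/((2*M)))*M) - 41 = (M² + ((-29 + M)*(1/(2*M)))*M) - 41 = (M² + ((-29 + M)/(2*M))*M) - 41 = (M² + (-29/2 + M/2)) - 41 = (-29/2 + M² + M/2) - 41 = -111/2 + M² + M/2)
U(1) + H(-24 - 1*0) = 2*1 + (-111/2 + (-24 - 1*0)² + (-24 - 1*0)/2) = 2 + (-111/2 + (-24 + 0)² + (-24 + 0)/2) = 2 + (-111/2 + (-24)² + (½)*(-24)) = 2 + (-111/2 + 576 - 12) = 2 + 1017/2 = 1021/2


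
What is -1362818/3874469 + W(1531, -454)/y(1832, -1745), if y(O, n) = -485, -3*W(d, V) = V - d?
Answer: -1934744231/1127470479 ≈ -1.7160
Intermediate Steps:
W(d, V) = -V/3 + d/3 (W(d, V) = -(V - d)/3 = -V/3 + d/3)
-1362818/3874469 + W(1531, -454)/y(1832, -1745) = -1362818/3874469 + (-⅓*(-454) + (⅓)*1531)/(-485) = -1362818*1/3874469 + (454/3 + 1531/3)*(-1/485) = -1362818/3874469 + (1985/3)*(-1/485) = -1362818/3874469 - 397/291 = -1934744231/1127470479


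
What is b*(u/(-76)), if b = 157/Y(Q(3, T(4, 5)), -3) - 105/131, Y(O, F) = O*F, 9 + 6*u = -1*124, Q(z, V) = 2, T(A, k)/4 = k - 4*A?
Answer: -148379/18864 ≈ -7.8657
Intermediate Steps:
T(A, k) = -16*A + 4*k (T(A, k) = 4*(k - 4*A) = -16*A + 4*k)
u = -133/6 (u = -3/2 + (-1*124)/6 = -3/2 + (1/6)*(-124) = -3/2 - 62/3 = -133/6 ≈ -22.167)
Y(O, F) = F*O
b = -21197/786 (b = 157/((-3*2)) - 105/131 = 157/(-6) - 105*1/131 = 157*(-1/6) - 105/131 = -157/6 - 105/131 = -21197/786 ≈ -26.968)
b*(u/(-76)) = -(-2819201)/(4716*(-76)) = -(-2819201)*(-1)/(4716*76) = -21197/786*7/24 = -148379/18864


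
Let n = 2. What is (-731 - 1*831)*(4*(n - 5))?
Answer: 18744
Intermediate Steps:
(-731 - 1*831)*(4*(n - 5)) = (-731 - 1*831)*(4*(2 - 5)) = (-731 - 831)*(4*(-3)) = -1562*(-12) = 18744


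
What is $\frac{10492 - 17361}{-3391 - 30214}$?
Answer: $\frac{6869}{33605} \approx 0.2044$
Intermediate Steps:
$\frac{10492 - 17361}{-3391 - 30214} = \frac{10492 - 17361}{-33605} = \left(-6869\right) \left(- \frac{1}{33605}\right) = \frac{6869}{33605}$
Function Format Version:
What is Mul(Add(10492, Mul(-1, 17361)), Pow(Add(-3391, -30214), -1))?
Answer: Rational(6869, 33605) ≈ 0.20440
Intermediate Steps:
Mul(Add(10492, Mul(-1, 17361)), Pow(Add(-3391, -30214), -1)) = Mul(Add(10492, -17361), Pow(-33605, -1)) = Mul(-6869, Rational(-1, 33605)) = Rational(6869, 33605)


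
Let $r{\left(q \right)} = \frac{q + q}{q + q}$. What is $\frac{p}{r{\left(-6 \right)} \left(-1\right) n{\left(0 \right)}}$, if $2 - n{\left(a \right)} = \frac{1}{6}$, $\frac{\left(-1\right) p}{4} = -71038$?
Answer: $-154992$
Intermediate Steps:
$p = 284152$ ($p = \left(-4\right) \left(-71038\right) = 284152$)
$r{\left(q \right)} = 1$ ($r{\left(q \right)} = \frac{2 q}{2 q} = 2 q \frac{1}{2 q} = 1$)
$n{\left(a \right)} = \frac{11}{6}$ ($n{\left(a \right)} = 2 - \frac{1}{6} = \frac{11}{6}$)
$\frac{p}{r{\left(-6 \right)} \left(-1\right) n{\left(0 \right)}} = \frac{284152}{1 \left(-1\right) \frac{11}{6}} = \frac{284152}{\left(-1\right) \frac{11}{6}} = \frac{284152}{- \frac{11}{6}} = 284152 \left(- \frac{6}{11}\right) = -154992$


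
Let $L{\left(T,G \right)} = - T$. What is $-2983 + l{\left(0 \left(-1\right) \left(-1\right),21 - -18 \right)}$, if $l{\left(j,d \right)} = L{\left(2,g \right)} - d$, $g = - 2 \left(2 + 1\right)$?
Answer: $-3024$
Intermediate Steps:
$g = -6$ ($g = \left(-2\right) 3 = -6$)
$l{\left(j,d \right)} = -2 - d$ ($l{\left(j,d \right)} = \left(-1\right) 2 - d = -2 - d$)
$-2983 + l{\left(0 \left(-1\right) \left(-1\right),21 - -18 \right)} = -2983 - \left(23 + 18\right) = -2983 - 41 = -3024$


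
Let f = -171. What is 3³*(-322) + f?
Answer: -8865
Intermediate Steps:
3³*(-322) + f = 3³*(-322) - 171 = 27*(-322) - 171 = -8694 - 171 = -8865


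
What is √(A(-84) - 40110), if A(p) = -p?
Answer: I*√40026 ≈ 200.06*I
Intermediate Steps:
√(A(-84) - 40110) = √(-1*(-84) - 40110) = √(84 - 40110) = √(-40026) = I*√40026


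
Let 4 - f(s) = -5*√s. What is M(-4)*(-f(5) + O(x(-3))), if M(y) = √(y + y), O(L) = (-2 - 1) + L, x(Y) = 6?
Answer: 2*I*(-√2 - 5*√10) ≈ -34.451*I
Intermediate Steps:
O(L) = -3 + L
f(s) = 4 + 5*√s (f(s) = 4 - (-5)*√s = 4 + 5*√s)
M(y) = √2*√y (M(y) = √(2*y) = √2*√y)
M(-4)*(-f(5) + O(x(-3))) = (√2*√(-4))*(-(4 + 5*√5) + (-3 + 6)) = (√2*(2*I))*((-4 - 5*√5) + 3) = (2*I*√2)*(-1 - 5*√5) = 2*I*√2*(-1 - 5*√5)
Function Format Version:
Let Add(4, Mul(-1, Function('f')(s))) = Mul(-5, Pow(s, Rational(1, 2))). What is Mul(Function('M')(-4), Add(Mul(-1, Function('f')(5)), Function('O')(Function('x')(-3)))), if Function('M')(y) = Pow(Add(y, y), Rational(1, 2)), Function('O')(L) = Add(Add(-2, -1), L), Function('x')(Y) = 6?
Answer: Mul(2, I, Add(Mul(-1, Pow(2, Rational(1, 2))), Mul(-5, Pow(10, Rational(1, 2))))) ≈ Mul(-34.451, I)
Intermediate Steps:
Function('O')(L) = Add(-3, L)
Function('f')(s) = Add(4, Mul(5, Pow(s, Rational(1, 2)))) (Function('f')(s) = Add(4, Mul(-1, Mul(-5, Pow(s, Rational(1, 2))))) = Add(4, Mul(5, Pow(s, Rational(1, 2)))))
Function('M')(y) = Mul(Pow(2, Rational(1, 2)), Pow(y, Rational(1, 2))) (Function('M')(y) = Pow(Mul(2, y), Rational(1, 2)) = Mul(Pow(2, Rational(1, 2)), Pow(y, Rational(1, 2))))
Mul(Function('M')(-4), Add(Mul(-1, Function('f')(5)), Function('O')(Function('x')(-3)))) = Mul(Mul(Pow(2, Rational(1, 2)), Pow(-4, Rational(1, 2))), Add(Mul(-1, Add(4, Mul(5, Pow(5, Rational(1, 2))))), Add(-3, 6))) = Mul(Mul(Pow(2, Rational(1, 2)), Mul(2, I)), Add(Add(-4, Mul(-5, Pow(5, Rational(1, 2)))), 3)) = Mul(Mul(2, I, Pow(2, Rational(1, 2))), Add(-1, Mul(-5, Pow(5, Rational(1, 2))))) = Mul(2, I, Pow(2, Rational(1, 2)), Add(-1, Mul(-5, Pow(5, Rational(1, 2)))))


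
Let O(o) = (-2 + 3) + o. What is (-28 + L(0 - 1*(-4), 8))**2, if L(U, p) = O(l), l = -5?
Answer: 1024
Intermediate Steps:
O(o) = 1 + o
L(U, p) = -4 (L(U, p) = 1 - 5 = -4)
(-28 + L(0 - 1*(-4), 8))**2 = (-28 - 4)**2 = (-32)**2 = 1024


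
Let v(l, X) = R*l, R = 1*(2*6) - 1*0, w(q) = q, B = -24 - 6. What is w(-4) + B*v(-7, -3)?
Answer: 2516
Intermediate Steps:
B = -30
R = 12 (R = 1*12 + 0 = 12 + 0 = 12)
v(l, X) = 12*l
w(-4) + B*v(-7, -3) = -4 - 360*(-7) = -4 - 30*(-84) = -4 + 2520 = 2516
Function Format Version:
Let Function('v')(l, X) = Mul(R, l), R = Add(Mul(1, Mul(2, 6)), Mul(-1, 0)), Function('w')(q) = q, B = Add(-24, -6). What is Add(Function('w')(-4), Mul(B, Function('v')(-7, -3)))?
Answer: 2516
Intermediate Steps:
B = -30
R = 12 (R = Add(Mul(1, 12), 0) = Add(12, 0) = 12)
Function('v')(l, X) = Mul(12, l)
Add(Function('w')(-4), Mul(B, Function('v')(-7, -3))) = Add(-4, Mul(-30, Mul(12, -7))) = Add(-4, Mul(-30, -84)) = Add(-4, 2520) = 2516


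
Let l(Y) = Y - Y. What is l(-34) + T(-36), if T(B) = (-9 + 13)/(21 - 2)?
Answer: 4/19 ≈ 0.21053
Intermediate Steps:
l(Y) = 0
T(B) = 4/19
l(-34) + T(-36) = 0 + 4/19 = 4/19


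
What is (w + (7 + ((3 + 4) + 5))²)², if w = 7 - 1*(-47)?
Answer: 172225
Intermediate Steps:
w = 54 (w = 7 + 47 = 54)
(w + (7 + ((3 + 4) + 5))²)² = (54 + (7 + ((3 + 4) + 5))²)² = (54 + (7 + (7 + 5))²)² = (54 + (7 + 12)²)² = (54 + 19²)² = (54 + 361)² = 415² = 172225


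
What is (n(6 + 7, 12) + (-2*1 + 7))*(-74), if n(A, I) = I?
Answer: -1258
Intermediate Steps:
(n(6 + 7, 12) + (-2*1 + 7))*(-74) = (12 + (-2*1 + 7))*(-74) = (12 + (-2 + 7))*(-74) = (12 + 5)*(-74) = 17*(-74) = -1258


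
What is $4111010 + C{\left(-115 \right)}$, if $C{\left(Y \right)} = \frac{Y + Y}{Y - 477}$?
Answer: $\frac{1216859075}{296} \approx 4.111 \cdot 10^{6}$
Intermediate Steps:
$C{\left(Y \right)} = \frac{2 Y}{-477 + Y}$
$4111010 + C{\left(-115 \right)} = 4111010 + 2 \left(-115\right) \frac{1}{-477 - 115} = 4111010 + 2 \left(-115\right) \frac{1}{-592} = 4111010 + 2 \left(-115\right) \left(- \frac{1}{592}\right) = 4111010 + \frac{115}{296} = \frac{1216859075}{296}$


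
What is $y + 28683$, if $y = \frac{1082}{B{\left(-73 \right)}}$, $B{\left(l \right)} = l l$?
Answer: $\frac{152852789}{5329} \approx 28683.0$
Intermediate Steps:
$B{\left(l \right)} = l^{2}$
$y = \frac{1082}{5329}$ ($y = \frac{1082}{\left(-73\right)^{2}} = \frac{1082}{5329} \approx 0.20304$)
$y + 28683 = \frac{1082}{5329} + 28683 = \frac{152852789}{5329}$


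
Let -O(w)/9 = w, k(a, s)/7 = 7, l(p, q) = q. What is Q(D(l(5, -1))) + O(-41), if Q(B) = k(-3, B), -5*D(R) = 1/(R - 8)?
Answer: 418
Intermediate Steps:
k(a, s) = 49 (k(a, s) = 7*7 = 49)
D(R) = -1/(5*(-8 + R)) (D(R) = -1/(5*(R - 8)) = -1/(5*(-8 + R)))
O(w) = -9*w
Q(B) = 49
Q(D(l(5, -1))) + O(-41) = 49 - 9*(-41) = 49 + 369 = 418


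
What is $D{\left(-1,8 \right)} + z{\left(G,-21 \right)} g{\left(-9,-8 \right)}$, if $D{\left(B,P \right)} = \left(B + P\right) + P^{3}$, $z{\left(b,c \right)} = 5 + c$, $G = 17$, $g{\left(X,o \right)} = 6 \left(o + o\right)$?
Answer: $2055$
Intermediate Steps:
$g{\left(X,o \right)} = 12 o$ ($g{\left(X,o \right)} = 6 \cdot 2 o = 12 o$)
$D{\left(B,P \right)} = B + P + P^{3}$
$D{\left(-1,8 \right)} + z{\left(G,-21 \right)} g{\left(-9,-8 \right)} = \left(-1 + 8 + 8^{3}\right) + \left(5 - 21\right) 12 \left(-8\right) = \left(-1 + 8 + 512\right) - -1536 = 519 + 1536 = 2055$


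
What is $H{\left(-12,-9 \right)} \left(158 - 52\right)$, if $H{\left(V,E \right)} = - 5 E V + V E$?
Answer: $-45792$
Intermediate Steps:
$H{\left(V,E \right)} = - 4 E V$ ($H{\left(V,E \right)} = - 5 E V + E V = - 4 E V$)
$H{\left(-12,-9 \right)} \left(158 - 52\right) = \left(-4\right) \left(-9\right) \left(-12\right) \left(158 - 52\right) = \left(-432\right) 106 = -45792$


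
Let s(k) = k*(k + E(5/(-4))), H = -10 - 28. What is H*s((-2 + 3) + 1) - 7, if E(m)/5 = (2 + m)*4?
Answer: -1299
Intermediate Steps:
H = -38
E(m) = 40 + 20*m (E(m) = 5*((2 + m)*4) = 5*(8 + 4*m) = 40 + 20*m)
s(k) = k*(15 + k) (s(k) = k*(k + (40 + 20*(5/(-4)))) = k*(k + (40 + 20*(5*(-1/4)))) = k*(k + (40 + 20*(-5/4))) = k*(k + (40 - 25)) = k*(k + 15) = k*(15 + k))
H*s((-2 + 3) + 1) - 7 = -38*((-2 + 3) + 1)*(15 + ((-2 + 3) + 1)) - 7 = -38*(1 + 1)*(15 + (1 + 1)) - 7 = -76*(15 + 2) - 7 = -76*17 - 7 = -38*34 - 7 = -1292 - 7 = -1299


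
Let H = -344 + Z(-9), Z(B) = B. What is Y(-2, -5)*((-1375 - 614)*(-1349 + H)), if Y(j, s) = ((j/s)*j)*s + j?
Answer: 6770556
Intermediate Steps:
H = -353 (H = -344 - 9 = -353)
Y(j, s) = j + j² (Y(j, s) = (j²/s)*s + j = j² + j = j + j²)
Y(-2, -5)*((-1375 - 614)*(-1349 + H)) = (-2*(1 - 2))*((-1375 - 614)*(-1349 - 353)) = (-2*(-1))*(-1989*(-1702)) = 2*3385278 = 6770556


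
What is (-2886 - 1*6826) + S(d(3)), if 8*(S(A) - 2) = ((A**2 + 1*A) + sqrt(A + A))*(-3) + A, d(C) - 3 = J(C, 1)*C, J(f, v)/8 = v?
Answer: -79921/8 - 9*sqrt(6)/8 ≈ -9992.9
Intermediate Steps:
J(f, v) = 8*v
d(C) = 3 + 8*C (d(C) = 3 + (8*1)*C = 3 + 8*C)
S(A) = 2 - 3*A**2/8 - A/4 - 3*sqrt(2)*sqrt(A)/8 (S(A) = 2 + (((A**2 + 1*A) + sqrt(A + A))*(-3) + A)/8 = 2 + (((A**2 + A) + sqrt(2*A))*(-3) + A)/8 = 2 + (((A + A**2) + sqrt(2)*sqrt(A))*(-3) + A)/8 = 2 + ((A + A**2 + sqrt(2)*sqrt(A))*(-3) + A)/8 = 2 + ((-3*A - 3*A**2 - 3*sqrt(2)*sqrt(A)) + A)/8 = 2 + (-3*A**2 - 2*A - 3*sqrt(2)*sqrt(A))/8 = 2 + (-3*A**2/8 - A/4 - 3*sqrt(2)*sqrt(A)/8) = 2 - 3*A**2/8 - A/4 - 3*sqrt(2)*sqrt(A)/8)
(-2886 - 1*6826) + S(d(3)) = (-2886 - 1*6826) + (2 - 3*(3 + 8*3)**2/8 - (3 + 8*3)/4 - 3*sqrt(2)*sqrt(3 + 8*3)/8) = (-2886 - 6826) + (2 - 3*(3 + 24)**2/8 - (3 + 24)/4 - 3*sqrt(2)*sqrt(3 + 24)/8) = -9712 + (2 - 3/8*27**2 - 1/4*27 - 3*sqrt(2)*sqrt(27)/8) = -9712 + (2 - 3/8*729 - 27/4 - 3*sqrt(2)*3*sqrt(3)/8) = -9712 + (2 - 2187/8 - 27/4 - 9*sqrt(6)/8) = -9712 + (-2225/8 - 9*sqrt(6)/8) = -79921/8 - 9*sqrt(6)/8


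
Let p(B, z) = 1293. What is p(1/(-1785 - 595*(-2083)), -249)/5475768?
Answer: 431/1825256 ≈ 0.00023613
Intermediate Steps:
p(1/(-1785 - 595*(-2083)), -249)/5475768 = 1293/5475768 = 1293*(1/5475768) = 431/1825256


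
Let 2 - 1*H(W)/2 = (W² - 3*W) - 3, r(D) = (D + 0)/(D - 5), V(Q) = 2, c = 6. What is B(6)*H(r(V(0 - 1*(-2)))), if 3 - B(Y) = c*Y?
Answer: -506/3 ≈ -168.67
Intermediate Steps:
r(D) = D/(-5 + D)
B(Y) = 3 - 6*Y
H(W) = 10 - 2*W² + 6*W (H(W) = 4 - 2*((W² - 3*W) - 3) = 4 - 2*(-3 + W² - 3*W) = 4 + (6 - 2*W² + 6*W) = 10 - 2*W² + 6*W)
B(6)*H(r(V(0 - 1*(-2)))) = (3 - 6*6)*(10 - 2*4/(-5 + 2)² + 6*(2/(-5 + 2))) = (3 - 36)*(10 - 2*(2/(-3))² + 6*(2/(-3))) = -33*(10 - 2*(2*(-⅓))² + 6*(2*(-⅓))) = -33*(10 - 2*(-⅔)² + 6*(-⅔)) = -33*(10 - 2*4/9 - 4) = -33*(10 - 8/9 - 4) = -33*46/9 = -506/3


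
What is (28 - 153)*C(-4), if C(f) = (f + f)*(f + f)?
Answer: -8000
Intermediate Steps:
C(f) = 4*f**2 (C(f) = (2*f)*(2*f) = 4*f**2)
(28 - 153)*C(-4) = (28 - 153)*(4*(-4)**2) = -500*16 = -125*64 = -8000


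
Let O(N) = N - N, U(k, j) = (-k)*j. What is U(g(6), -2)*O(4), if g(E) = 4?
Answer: 0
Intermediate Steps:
U(k, j) = -j*k
O(N) = 0
U(g(6), -2)*O(4) = -1*(-2)*4*0 = 8*0 = 0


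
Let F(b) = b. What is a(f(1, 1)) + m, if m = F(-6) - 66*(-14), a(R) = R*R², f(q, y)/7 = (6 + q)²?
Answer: 40354525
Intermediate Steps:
f(q, y) = 7*(6 + q)²
a(R) = R³
m = 918 (m = -6 - 66*(-14) = -6 + 924 = 918)
a(f(1, 1)) + m = (7*(6 + 1)²)³ + 918 = (7*7²)³ + 918 = (7*49)³ + 918 = 343³ + 918 = 40353607 + 918 = 40354525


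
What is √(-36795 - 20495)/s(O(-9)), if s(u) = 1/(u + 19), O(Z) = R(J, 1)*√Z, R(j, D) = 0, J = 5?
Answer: 19*I*√57290 ≈ 4547.7*I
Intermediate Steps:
O(Z) = 0 (O(Z) = 0*√Z = 0)
s(u) = 1/(19 + u)
√(-36795 - 20495)/s(O(-9)) = √(-36795 - 20495)/(1/(19 + 0)) = √(-57290)/(1/19) = (I*√57290)/(1/19) = (I*√57290)*19 = 19*I*√57290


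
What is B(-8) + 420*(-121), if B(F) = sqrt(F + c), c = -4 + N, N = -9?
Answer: -50820 + I*sqrt(21) ≈ -50820.0 + 4.5826*I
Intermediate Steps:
c = -13 (c = -4 - 9 = -13)
B(F) = sqrt(-13 + F) (B(F) = sqrt(F - 13) = sqrt(-13 + F))
B(-8) + 420*(-121) = sqrt(-13 - 8) + 420*(-121) = sqrt(-21) - 50820 = I*sqrt(21) - 50820 = -50820 + I*sqrt(21)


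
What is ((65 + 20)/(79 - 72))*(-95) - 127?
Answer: -8964/7 ≈ -1280.6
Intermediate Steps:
((65 + 20)/(79 - 72))*(-95) - 127 = (85/7)*(-95) - 127 = -8075/7 - 127 = -8964/7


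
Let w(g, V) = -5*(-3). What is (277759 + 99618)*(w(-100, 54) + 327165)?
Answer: 123470206860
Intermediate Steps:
w(g, V) = 15
(277759 + 99618)*(w(-100, 54) + 327165) = (277759 + 99618)*(15 + 327165) = 377377*327180 = 123470206860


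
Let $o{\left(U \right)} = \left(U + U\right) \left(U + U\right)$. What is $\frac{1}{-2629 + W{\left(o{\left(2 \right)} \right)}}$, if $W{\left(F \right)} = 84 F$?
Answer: $- \frac{1}{1285} \approx -0.00077821$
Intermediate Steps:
$o{\left(U \right)} = 4 U^{2}$ ($o{\left(U \right)} = 2 U 2 U = 4 U^{2}$)
$\frac{1}{-2629 + W{\left(o{\left(2 \right)} \right)}} = \frac{1}{-2629 + 84 \cdot 4 \cdot 2^{2}} = \frac{1}{-2629 + 84 \cdot 4 \cdot 4} = \frac{1}{-2629 + 84 \cdot 16} = \frac{1}{-2629 + 1344} = \frac{1}{-1285} = - \frac{1}{1285}$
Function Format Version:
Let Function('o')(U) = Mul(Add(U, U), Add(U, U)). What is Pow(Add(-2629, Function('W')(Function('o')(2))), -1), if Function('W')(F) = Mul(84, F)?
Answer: Rational(-1, 1285) ≈ -0.00077821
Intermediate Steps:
Function('o')(U) = Mul(4, Pow(U, 2)) (Function('o')(U) = Mul(Mul(2, U), Mul(2, U)) = Mul(4, Pow(U, 2)))
Pow(Add(-2629, Function('W')(Function('o')(2))), -1) = Pow(Add(-2629, Mul(84, Mul(4, Pow(2, 2)))), -1) = Pow(Add(-2629, Mul(84, Mul(4, 4))), -1) = Pow(Add(-2629, Mul(84, 16)), -1) = Pow(Add(-2629, 1344), -1) = Pow(-1285, -1) = Rational(-1, 1285)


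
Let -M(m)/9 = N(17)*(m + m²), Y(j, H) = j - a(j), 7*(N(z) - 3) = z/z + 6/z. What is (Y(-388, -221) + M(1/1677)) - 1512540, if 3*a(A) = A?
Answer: -168761341849564/111555717 ≈ -1.5128e+6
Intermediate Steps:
a(A) = A/3
N(z) = 22/7 + 6/(7*z) (N(z) = 3 + (z/z + 6/z)/7 = 3 + (1 + 6/z)/7 = 3 + (⅐ + 6/(7*z)) = 22/7 + 6/(7*z))
Y(j, H) = 2*j/3 (Y(j, H) = j - j/3 = 2*j/3)
M(m) = -3420*m/119 - 3420*m²/119 (M(m) = -9*(2/7)*(3 + 11*17)/17*(m + m²) = -9*(2/7)*(1/17)*(3 + 187)*(m + m²) = -9*(2/7)*(1/17)*190*(m + m²) = -3420*(m + m²)/119 = -9*(380*m/119 + 380*m²/119) = -3420*m/119 - 3420*m²/119)
(Y(-388, -221) + M(1/1677)) - 1512540 = ((⅔)*(-388) - 3420/119*(1 + 1/1677)/1677) - 1512540 = (-776/3 - 3420/119*1/1677*(1 + 1/1677)) - 1512540 = (-776/3 - 3420/119*1/1677*1678/1677) - 1512540 = (-776/3 - 637640/37185239) - 1512540 = -28857658384/111555717 - 1512540 = -168761341849564/111555717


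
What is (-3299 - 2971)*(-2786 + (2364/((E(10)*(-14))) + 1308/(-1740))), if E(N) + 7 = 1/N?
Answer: 80864715426/4669 ≈ 1.7319e+7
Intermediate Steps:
E(N) = -7 + 1/N
(-3299 - 2971)*(-2786 + (2364/((E(10)*(-14))) + 1308/(-1740))) = (-3299 - 2971)*(-2786 + (2364/(((-7 + 1/10)*(-14))) + 1308/(-1740))) = -6270*(-2786 + (2364/(((-7 + ⅒)*(-14))) + 1308*(-1/1740))) = -6270*(-2786 + (2364/((-69/10*(-14))) - 109/145)) = -6270*(-2786 + (2364/(483/5) - 109/145)) = -6270*(-2786 + (2364*(5/483) - 109/145)) = -6270*(-2786 + (3940/161 - 109/145)) = -6270*(-2786 + 553751/23345) = -6270*(-64485419/23345) = 80864715426/4669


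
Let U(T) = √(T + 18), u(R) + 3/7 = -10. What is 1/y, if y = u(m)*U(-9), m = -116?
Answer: -7/219 ≈ -0.031963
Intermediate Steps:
u(R) = -73/7 (u(R) = -3/7 - 10 = -73/7)
U(T) = √(18 + T)
y = -219/7 (y = -73*√(18 - 9)/7 = -73*√9/7 = -73/7*3 = -219/7 ≈ -31.286)
1/y = 1/(-219/7) = -7/219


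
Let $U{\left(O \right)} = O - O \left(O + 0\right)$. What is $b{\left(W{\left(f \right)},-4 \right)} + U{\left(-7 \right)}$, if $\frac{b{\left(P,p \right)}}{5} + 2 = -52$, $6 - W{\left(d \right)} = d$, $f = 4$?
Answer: $-326$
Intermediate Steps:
$W{\left(d \right)} = 6 - d$
$b{\left(P,p \right)} = -270$ ($b{\left(P,p \right)} = -10 + 5 \left(-52\right) = -10 - 260 = -270$)
$U{\left(O \right)} = O - O^{2}$ ($U{\left(O \right)} = O - O O = O - O^{2}$)
$b{\left(W{\left(f \right)},-4 \right)} + U{\left(-7 \right)} = -270 - 7 \left(1 - -7\right) = -270 - 7 \left(1 + 7\right) = -270 - 56 = -326$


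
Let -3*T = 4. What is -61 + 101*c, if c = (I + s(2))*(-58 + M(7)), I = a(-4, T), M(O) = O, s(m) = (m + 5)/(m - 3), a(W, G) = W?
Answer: 56600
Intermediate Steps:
T = -4/3 (T = -⅓*4 = -4/3 ≈ -1.3333)
s(m) = (5 + m)/(-3 + m)
I = -4
c = 561 (c = (-4 + (5 + 2)/(-3 + 2))*(-58 + 7) = (-4 + 7/(-1))*(-51) = (-4 - 1*7)*(-51) = (-4 - 7)*(-51) = -11*(-51) = 561)
-61 + 101*c = -61 + 101*561 = -61 + 56661 = 56600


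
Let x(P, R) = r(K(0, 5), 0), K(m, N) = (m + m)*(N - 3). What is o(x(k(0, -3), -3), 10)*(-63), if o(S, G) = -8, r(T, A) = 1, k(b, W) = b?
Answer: 504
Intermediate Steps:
K(m, N) = 2*m*(-3 + N) (K(m, N) = (2*m)*(-3 + N) = 2*m*(-3 + N))
x(P, R) = 1
o(x(k(0, -3), -3), 10)*(-63) = -8*(-63) = 504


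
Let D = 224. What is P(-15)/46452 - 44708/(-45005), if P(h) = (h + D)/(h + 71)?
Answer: 116308862941/117072046560 ≈ 0.99348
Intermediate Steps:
P(h) = (224 + h)/(71 + h) (P(h) = (h + 224)/(h + 71) = (224 + h)/(71 + h))
P(-15)/46452 - 44708/(-45005) = ((224 - 15)/(71 - 15))/46452 - 44708/(-45005) = (209/56)*(1/46452) - 44708*(-1/45005) = ((1/56)*209)*(1/46452) + 44708/45005 = (209/56)*(1/46452) + 44708/45005 = 209/2601312 + 44708/45005 = 116308862941/117072046560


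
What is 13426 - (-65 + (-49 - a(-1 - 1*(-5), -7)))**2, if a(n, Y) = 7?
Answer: -1215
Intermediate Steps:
13426 - (-65 + (-49 - a(-1 - 1*(-5), -7)))**2 = 13426 - (-65 + (-49 - 1*7))**2 = 13426 - (-65 + (-49 - 7))**2 = 13426 - (-65 - 56)**2 = 13426 - 1*(-121)**2 = 13426 - 1*14641 = 13426 - 14641 = -1215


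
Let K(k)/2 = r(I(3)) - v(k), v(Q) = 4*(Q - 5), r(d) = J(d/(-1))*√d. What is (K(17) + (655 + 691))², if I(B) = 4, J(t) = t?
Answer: 1522756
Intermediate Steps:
r(d) = -d^(3/2) (r(d) = (d/(-1))*√d = (d*(-1))*√d = (-d)*√d = -d^(3/2))
v(Q) = -20 + 4*Q (v(Q) = 4*(-5 + Q) = -20 + 4*Q)
K(k) = 24 - 8*k (K(k) = 2*(-4^(3/2) - (-20 + 4*k)) = 2*(-1*8 + (20 - 4*k)) = 2*(-8 + (20 - 4*k)) = 2*(12 - 4*k) = 24 - 8*k)
(K(17) + (655 + 691))² = ((24 - 8*17) + (655 + 691))² = ((24 - 136) + 1346)² = (-112 + 1346)² = 1234² = 1522756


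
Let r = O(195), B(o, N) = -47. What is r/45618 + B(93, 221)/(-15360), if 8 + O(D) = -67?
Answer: 165341/116782080 ≈ 0.0014158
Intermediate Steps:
O(D) = -75 (O(D) = -8 - 67 = -75)
r = -75
r/45618 + B(93, 221)/(-15360) = -75/45618 - 47/(-15360) = -75*1/45618 - 47*(-1/15360) = -25/15206 + 47/15360 = 165341/116782080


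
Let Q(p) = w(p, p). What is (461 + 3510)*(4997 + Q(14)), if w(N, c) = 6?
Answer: 19866913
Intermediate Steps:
Q(p) = 6
(461 + 3510)*(4997 + Q(14)) = (461 + 3510)*(4997 + 6) = 3971*5003 = 19866913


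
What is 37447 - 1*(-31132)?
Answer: 68579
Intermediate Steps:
37447 - 1*(-31132) = 37447 + 31132 = 68579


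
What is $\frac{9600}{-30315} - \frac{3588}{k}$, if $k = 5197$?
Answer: $- \frac{10577428}{10503137} \approx -1.0071$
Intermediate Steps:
$\frac{9600}{-30315} - \frac{3588}{k} = \frac{9600}{-30315} - \frac{3588}{5197} = 9600 \left(- \frac{1}{30315}\right) - \frac{3588}{5197} = - \frac{640}{2021} - \frac{3588}{5197} = - \frac{10577428}{10503137}$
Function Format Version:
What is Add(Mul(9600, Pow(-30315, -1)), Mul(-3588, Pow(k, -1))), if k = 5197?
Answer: Rational(-10577428, 10503137) ≈ -1.0071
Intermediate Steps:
Add(Mul(9600, Pow(-30315, -1)), Mul(-3588, Pow(k, -1))) = Add(Mul(9600, Pow(-30315, -1)), Mul(-3588, Pow(5197, -1))) = Add(Mul(9600, Rational(-1, 30315)), Mul(-3588, Rational(1, 5197))) = Add(Rational(-640, 2021), Rational(-3588, 5197)) = Rational(-10577428, 10503137)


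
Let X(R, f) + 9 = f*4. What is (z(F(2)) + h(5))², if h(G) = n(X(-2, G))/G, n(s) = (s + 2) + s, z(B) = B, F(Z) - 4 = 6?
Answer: 5476/25 ≈ 219.04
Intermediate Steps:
F(Z) = 10 (F(Z) = 4 + 6 = 10)
X(R, f) = -9 + 4*f (X(R, f) = -9 + f*4 = -9 + 4*f)
n(s) = 2 + 2*s (n(s) = (2 + s) + s = 2 + 2*s)
h(G) = (-16 + 8*G)/G (h(G) = (2 + 2*(-9 + 4*G))/G = (2 + (-18 + 8*G))/G = (-16 + 8*G)/G)
(z(F(2)) + h(5))² = (10 + (8 - 16/5))² = (10 + 24/5)² = (74/5)² = 5476/25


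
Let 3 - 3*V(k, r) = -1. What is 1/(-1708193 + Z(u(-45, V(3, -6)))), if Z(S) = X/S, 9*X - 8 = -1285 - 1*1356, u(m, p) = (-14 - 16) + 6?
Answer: -216/368967055 ≈ -5.8542e-7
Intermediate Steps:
V(k, r) = 4/3 (V(k, r) = 1 - ⅓*(-1) = 1 + ⅓ = 4/3)
u(m, p) = -24 (u(m, p) = -30 + 6 = -24)
X = -2633/9 (X = 8/9 + (-1285 - 1*1356)/9 = 8/9 + (-1285 - 1356)/9 = 8/9 + (⅑)*(-2641) = 8/9 - 2641/9 = -2633/9 ≈ -292.56)
Z(S) = -2633/(9*S)
1/(-1708193 + Z(u(-45, V(3, -6)))) = 1/(-1708193 - 2633/9/(-24)) = 1/(-1708193 - 2633/9*(-1/24)) = 1/(-1708193 + 2633/216) = 1/(-368967055/216) = -216/368967055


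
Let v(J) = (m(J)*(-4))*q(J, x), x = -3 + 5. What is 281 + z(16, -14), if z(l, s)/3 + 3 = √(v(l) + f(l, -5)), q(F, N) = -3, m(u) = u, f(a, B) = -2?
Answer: 272 + 3*√190 ≈ 313.35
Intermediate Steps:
x = 2
v(J) = 12*J (v(J) = (J*(-4))*(-3) = -4*J*(-3) = 12*J)
z(l, s) = -9 + 3*√(-2 + 12*l) (z(l, s) = -9 + 3*√(12*l - 2) = -9 + 3*√(-2 + 12*l))
281 + z(16, -14) = 281 + (-9 + 3*√(-2 + 12*16)) = 281 + (-9 + 3*√(-2 + 192)) = 281 + (-9 + 3*√190) = 272 + 3*√190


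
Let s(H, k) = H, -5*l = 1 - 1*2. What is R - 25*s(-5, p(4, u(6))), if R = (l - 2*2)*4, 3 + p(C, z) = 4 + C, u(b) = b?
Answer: 549/5 ≈ 109.80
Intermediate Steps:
l = 1/5 (l = -(1 - 1*2)/5 = -(1 - 2)/5 = -1/5*(-1) = 1/5 ≈ 0.20000)
p(C, z) = 1 + C (p(C, z) = -3 + (4 + C) = 1 + C)
R = -76/5 (R = (1/5 - 2*2)*4 = (1/5 - 4)*4 = -19/5*4 = -76/5 ≈ -15.200)
R - 25*s(-5, p(4, u(6))) = -76/5 - 25*(-5) = -76/5 + 125 = 549/5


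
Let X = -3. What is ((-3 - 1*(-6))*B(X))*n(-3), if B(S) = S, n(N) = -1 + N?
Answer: 36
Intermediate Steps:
((-3 - 1*(-6))*B(X))*n(-3) = ((-3 - 1*(-6))*(-3))*(-1 - 3) = ((-3 + 6)*(-3))*(-4) = (3*(-3))*(-4) = -9*(-4) = 36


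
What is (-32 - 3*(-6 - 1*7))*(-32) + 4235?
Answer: 4011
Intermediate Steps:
(-32 - 3*(-6 - 1*7))*(-32) + 4235 = (-32 - 3*(-6 - 7))*(-32) + 4235 = (-32 - 3*(-13))*(-32) + 4235 = (-32 + 39)*(-32) + 4235 = 7*(-32) + 4235 = -224 + 4235 = 4011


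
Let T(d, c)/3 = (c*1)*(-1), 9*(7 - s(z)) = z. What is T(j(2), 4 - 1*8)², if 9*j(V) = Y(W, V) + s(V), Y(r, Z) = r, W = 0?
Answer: 144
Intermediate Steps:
s(z) = 7 - z/9
j(V) = 7/9 - V/81 (j(V) = (0 + (7 - V/9))/9 = (7 - V/9)/9 = 7/9 - V/81)
T(d, c) = -3*c (T(d, c) = 3*((c*1)*(-1)) = 3*(c*(-1)) = 3*(-c) = -3*c)
T(j(2), 4 - 1*8)² = (-3*(4 - 1*8))² = (-3*(4 - 8))² = (-3*(-4))² = 12² = 144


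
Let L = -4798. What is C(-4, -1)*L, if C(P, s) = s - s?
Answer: 0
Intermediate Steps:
C(P, s) = 0
C(-4, -1)*L = 0*(-4798) = 0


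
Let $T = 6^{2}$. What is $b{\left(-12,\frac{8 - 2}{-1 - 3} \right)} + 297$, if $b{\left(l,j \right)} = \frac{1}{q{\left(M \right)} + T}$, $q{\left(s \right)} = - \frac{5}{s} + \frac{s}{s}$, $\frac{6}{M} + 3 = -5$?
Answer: $\frac{38910}{131} \approx 297.02$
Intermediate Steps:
$M = - \frac{3}{4}$ ($M = \frac{6}{-3 - 5} = \frac{6}{-8} = 6 \left(- \frac{1}{8}\right) = - \frac{3}{4} \approx -0.75$)
$q{\left(s \right)} = 1 - \frac{5}{s}$ ($q{\left(s \right)} = - \frac{5}{s} + 1 = 1 - \frac{5}{s}$)
$T = 36$
$b{\left(l,j \right)} = \frac{3}{131}$ ($b{\left(l,j \right)} = \frac{1}{\frac{-5 - \frac{3}{4}}{- \frac{3}{4}} + 36} = \frac{1}{\left(- \frac{4}{3}\right) \left(- \frac{23}{4}\right) + 36} = \frac{1}{\frac{23}{3} + 36} = \frac{1}{\frac{131}{3}} = \frac{3}{131}$)
$b{\left(-12,\frac{8 - 2}{-1 - 3} \right)} + 297 = \frac{3}{131} + 297 = \frac{38910}{131}$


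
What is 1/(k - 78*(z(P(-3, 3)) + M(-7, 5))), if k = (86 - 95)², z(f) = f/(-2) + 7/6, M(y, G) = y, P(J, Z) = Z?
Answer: 1/653 ≈ 0.0015314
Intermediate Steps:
z(f) = 7/6 - f/2 (z(f) = f*(-½) + 7*(⅙) = -f/2 + 7/6 = 7/6 - f/2)
k = 81 (k = (-9)² = 81)
1/(k - 78*(z(P(-3, 3)) + M(-7, 5))) = 1/(81 - 78*((7/6 - ½*3) - 7)) = 1/(81 - 78*((7/6 - 3/2) - 7)) = 1/(81 - 78*(-⅓ - 7)) = 1/(81 - 78*(-22/3)) = 1/(81 + 572) = 1/653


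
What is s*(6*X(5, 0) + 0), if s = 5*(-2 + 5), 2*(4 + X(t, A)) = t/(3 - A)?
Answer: -285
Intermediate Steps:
X(t, A) = -4 + t/(2*(3 - A)) (X(t, A) = -4 + (t/(3 - A))/2 = -4 + t/(2*(3 - A)))
s = 15 (s = 5*3 = 15)
s*(6*X(5, 0) + 0) = 15*(6*((24 - 1*5 - 8*0)/(2*(-3 + 0))) + 0) = 15*(6*((½)*(24 - 5 + 0)/(-3)) + 0) = 15*(6*((½)*(-⅓)*19) + 0) = 15*(6*(-19/6) + 0) = 15*(-19 + 0) = 15*(-19) = -285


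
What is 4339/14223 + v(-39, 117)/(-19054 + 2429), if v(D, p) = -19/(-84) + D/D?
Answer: 2019316177/6620806500 ≈ 0.30500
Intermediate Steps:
v(D, p) = 103/84 (v(D, p) = -19*(-1/84) + 1 = 19/84 + 1 = 103/84)
4339/14223 + v(-39, 117)/(-19054 + 2429) = 4339/14223 + 103/(84*(-19054 + 2429)) = 4339*(1/14223) + (103/84)/(-16625) = 4339/14223 + (103/84)*(-1/16625) = 4339/14223 - 103/1396500 = 2019316177/6620806500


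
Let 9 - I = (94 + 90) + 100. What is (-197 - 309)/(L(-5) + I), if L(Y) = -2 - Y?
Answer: 253/136 ≈ 1.8603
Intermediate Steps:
I = -275 (I = 9 - ((94 + 90) + 100) = 9 - (184 + 100) = 9 - 1*284 = 9 - 284 = -275)
(-197 - 309)/(L(-5) + I) = (-197 - 309)/((-2 - 1*(-5)) - 275) = -506/((-2 + 5) - 275) = -506/(3 - 275) = -506/(-272) = -506*(-1/272) = 253/136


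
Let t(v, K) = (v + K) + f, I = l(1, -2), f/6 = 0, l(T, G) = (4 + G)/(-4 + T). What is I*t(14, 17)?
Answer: -62/3 ≈ -20.667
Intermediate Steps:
l(T, G) = (4 + G)/(-4 + T)
f = 0 (f = 6*0 = 0)
I = -⅔ (I = (4 - 2)/(-4 + 1) = 2/(-3) = -⅓*2 = -⅔ ≈ -0.66667)
t(v, K) = K + v (t(v, K) = (v + K) + 0 = (K + v) + 0 = K + v)
I*t(14, 17) = -2*(17 + 14)/3 = -⅔*31 = -62/3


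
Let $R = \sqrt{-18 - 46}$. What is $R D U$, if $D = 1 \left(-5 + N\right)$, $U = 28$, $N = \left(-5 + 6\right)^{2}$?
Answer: $- 896 i \approx - 896.0 i$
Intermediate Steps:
$N = 1$ ($N = 1^{2} = 1$)
$R = 8 i$ ($R = \sqrt{-64} = 8 i \approx 8.0 i$)
$D = -4$ ($D = 1 \left(-5 + 1\right) = 1 \left(-4\right) = -4$)
$R D U = 8 i \left(-4\right) 28 = - 32 i 28 = - 896 i$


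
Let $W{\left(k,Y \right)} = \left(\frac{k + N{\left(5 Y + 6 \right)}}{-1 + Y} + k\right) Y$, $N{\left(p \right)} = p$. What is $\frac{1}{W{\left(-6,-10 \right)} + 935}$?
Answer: $\frac{11}{10445} \approx 0.0010531$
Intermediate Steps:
$W{\left(k,Y \right)} = Y \left(k + \frac{6 + k + 5 Y}{-1 + Y}\right)$ ($W{\left(k,Y \right)} = \left(\frac{k + \left(5 Y + 6\right)}{-1 + Y} + k\right) Y = \left(\frac{k + \left(6 + 5 Y\right)}{-1 + Y} + k\right) Y = \left(\frac{6 + k + 5 Y}{-1 + Y} + k\right) Y = \left(k + \frac{6 + k + 5 Y}{-1 + Y}\right) Y = Y \left(k + \frac{6 + k + 5 Y}{-1 + Y}\right)$)
$\frac{1}{W{\left(-6,-10 \right)} + 935} = \frac{1}{- \frac{10 \left(6 + 5 \left(-10\right) - -60\right)}{-1 - 10} + 935} = \frac{1}{- \frac{10 \left(6 - 50 + 60\right)}{-11} + 935} = \frac{1}{\left(-10\right) \left(- \frac{1}{11}\right) 16 + 935} = \frac{1}{\frac{160}{11} + 935} = \frac{1}{\frac{10445}{11}} = \frac{11}{10445}$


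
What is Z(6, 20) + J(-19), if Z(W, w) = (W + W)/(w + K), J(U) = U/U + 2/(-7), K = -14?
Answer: 19/7 ≈ 2.7143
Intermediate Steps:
J(U) = 5/7 (J(U) = 1 + 2*(-1/7) = 1 - 2/7 = 5/7)
Z(W, w) = 2*W/(-14 + w) (Z(W, w) = (W + W)/(w - 14) = (2*W)/(-14 + w) = 2*W/(-14 + w))
Z(6, 20) + J(-19) = 2*6/(-14 + 20) + 5/7 = 2*6/6 + 5/7 = 2*6*(1/6) + 5/7 = 2 + 5/7 = 19/7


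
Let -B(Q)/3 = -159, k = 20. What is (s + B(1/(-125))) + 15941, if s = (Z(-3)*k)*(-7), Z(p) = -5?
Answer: 17118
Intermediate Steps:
B(Q) = 477 (B(Q) = -3*(-159) = 477)
s = 700 (s = -5*20*(-7) = -100*(-7) = 700)
(s + B(1/(-125))) + 15941 = (700 + 477) + 15941 = 1177 + 15941 = 17118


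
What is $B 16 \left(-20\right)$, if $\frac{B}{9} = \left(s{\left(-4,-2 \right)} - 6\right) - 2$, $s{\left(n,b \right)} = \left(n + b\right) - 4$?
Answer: $51840$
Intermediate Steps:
$s{\left(n,b \right)} = -4 + b + n$ ($s{\left(n,b \right)} = \left(b + n\right) - 4 = -4 + b + n$)
$B = -162$ ($B = 9 \left(\left(\left(-4 - 2 - 4\right) - 6\right) - 2\right) = 9 \left(\left(-10 - 6\right) - 2\right) = 9 \left(-16 - 2\right) = 9 \left(-18\right) = -162$)
$B 16 \left(-20\right) = \left(-162\right) 16 \left(-20\right) = \left(-2592\right) \left(-20\right) = 51840$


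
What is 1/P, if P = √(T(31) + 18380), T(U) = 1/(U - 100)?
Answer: √87507111/1268219 ≈ 0.0073761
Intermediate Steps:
T(U) = 1/(-100 + U)
P = √87507111/69 (P = √(1/(-100 + 31) + 18380) = √(1/(-69) + 18380) = √(-1/69 + 18380) = √(1268219/69) = √87507111/69 ≈ 135.57)
1/P = 1/(√87507111/69) = √87507111/1268219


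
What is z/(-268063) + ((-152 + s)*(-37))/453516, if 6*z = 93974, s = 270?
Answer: -1378913637/20261809918 ≈ -0.068055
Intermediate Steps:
z = 46987/3 (z = (1/6)*93974 = 46987/3 ≈ 15662.)
z/(-268063) + ((-152 + s)*(-37))/453516 = (46987/3)/(-268063) + ((-152 + 270)*(-37))/453516 = (46987/3)*(-1/268063) + (118*(-37))*(1/453516) = -46987/804189 - 4366*1/453516 = -46987/804189 - 2183/226758 = -1378913637/20261809918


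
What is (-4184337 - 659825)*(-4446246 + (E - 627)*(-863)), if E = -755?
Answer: 15760868599960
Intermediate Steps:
(-4184337 - 659825)*(-4446246 + (E - 627)*(-863)) = (-4184337 - 659825)*(-4446246 + (-755 - 627)*(-863)) = -4844162*(-4446246 - 1382*(-863)) = -4844162*(-4446246 + 1192666) = -4844162*(-3253580) = 15760868599960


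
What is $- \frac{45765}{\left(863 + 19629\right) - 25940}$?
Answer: $\frac{15255}{1816} \approx 8.4003$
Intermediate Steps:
$- \frac{45765}{\left(863 + 19629\right) - 25940} = - \frac{45765}{20492 - 25940} = - \frac{45765}{-5448} = \left(-45765\right) \left(- \frac{1}{5448}\right) = \frac{15255}{1816}$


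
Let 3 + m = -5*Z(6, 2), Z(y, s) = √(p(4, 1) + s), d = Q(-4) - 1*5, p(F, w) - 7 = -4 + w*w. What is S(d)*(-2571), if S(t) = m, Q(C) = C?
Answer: 7713 + 12855*√6 ≈ 39201.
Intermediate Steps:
p(F, w) = 3 + w² (p(F, w) = 7 + (-4 + w*w) = 7 + (-4 + w²) = 3 + w²)
d = -9 (d = -4 - 1*5 = -4 - 5 = -9)
Z(y, s) = √(4 + s) (Z(y, s) = √((3 + 1²) + s) = √((3 + 1) + s) = √(4 + s))
m = -3 - 5*√6 (m = -3 - 5*√(4 + 2) = -3 - 5*√6 ≈ -15.247)
S(t) = -3 - 5*√6
S(d)*(-2571) = (-3 - 5*√6)*(-2571) = 7713 + 12855*√6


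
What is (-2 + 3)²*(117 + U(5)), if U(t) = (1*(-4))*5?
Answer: 97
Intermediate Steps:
U(t) = -20 (U(t) = -4*5 = -20)
(-2 + 3)²*(117 + U(5)) = (-2 + 3)²*(117 - 20) = 1²*97 = 1*97 = 97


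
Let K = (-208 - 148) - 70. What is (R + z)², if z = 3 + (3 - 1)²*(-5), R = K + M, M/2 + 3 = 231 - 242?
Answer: 221841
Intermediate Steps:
M = -28 (M = -6 + 2*(231 - 242) = -6 + 2*(-11) = -6 - 22 = -28)
K = -426 (K = -356 - 70 = -426)
R = -454 (R = -426 - 28 = -454)
z = -17 (z = 3 + 2²*(-5) = 3 + 4*(-5) = 3 - 20 = -17)
(R + z)² = (-454 - 17)² = (-471)² = 221841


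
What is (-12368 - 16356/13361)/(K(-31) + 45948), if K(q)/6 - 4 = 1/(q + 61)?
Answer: -826326020/3071172821 ≈ -0.26906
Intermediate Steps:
K(q) = 24 + 6/(61 + q) (K(q) = 24 + 6/(q + 61) = 24 + 6/(61 + q))
(-12368 - 16356/13361)/(K(-31) + 45948) = (-12368 - 16356/13361)/(6*(245 + 4*(-31))/(61 - 31) + 45948) = (-12368 - 16356*1/13361)/(6*(245 - 124)/30 + 45948) = (-12368 - 16356/13361)/(6*(1/30)*121 + 45948) = -165265204/(13361*(121/5 + 45948)) = -165265204/(13361*229861/5) = -165265204/13361*5/229861 = -826326020/3071172821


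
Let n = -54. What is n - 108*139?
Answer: -15066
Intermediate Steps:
n - 108*139 = -54 - 108*139 = -54 - 15012 = -15066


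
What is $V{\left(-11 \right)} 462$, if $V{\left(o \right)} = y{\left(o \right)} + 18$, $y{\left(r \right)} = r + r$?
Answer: $-1848$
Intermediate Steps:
$y{\left(r \right)} = 2 r$
$V{\left(o \right)} = 18 + 2 o$ ($V{\left(o \right)} = 2 o + 18 = 18 + 2 o$)
$V{\left(-11 \right)} 462 = \left(18 + 2 \left(-11\right)\right) 462 = \left(18 - 22\right) 462 = \left(-4\right) 462 = -1848$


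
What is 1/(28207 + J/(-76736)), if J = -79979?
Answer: 76736/2164572331 ≈ 3.5451e-5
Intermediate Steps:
1/(28207 + J/(-76736)) = 1/(28207 - 79979/(-76736)) = 1/(28207 - 79979*(-1/76736)) = 1/(28207 + 79979/76736) = 1/(2164572331/76736) = 76736/2164572331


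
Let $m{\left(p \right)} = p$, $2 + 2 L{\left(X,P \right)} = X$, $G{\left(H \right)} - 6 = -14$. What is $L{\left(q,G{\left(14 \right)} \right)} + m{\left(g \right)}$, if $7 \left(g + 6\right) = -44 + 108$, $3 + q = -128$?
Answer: $- \frac{887}{14} \approx -63.357$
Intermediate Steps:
$q = -131$ ($q = -3 - 128 = -131$)
$G{\left(H \right)} = -8$ ($G{\left(H \right)} = 6 - 14 = -8$)
$L{\left(X,P \right)} = -1 + \frac{X}{2}$
$g = \frac{22}{7}$ ($g = -6 + \frac{-44 + 108}{7} = -6 + \frac{1}{7} \cdot 64 = -6 + \frac{64}{7} = \frac{22}{7} \approx 3.1429$)
$L{\left(q,G{\left(14 \right)} \right)} + m{\left(g \right)} = \left(-1 + \frac{1}{2} \left(-131\right)\right) + \frac{22}{7} = \left(-1 - \frac{131}{2}\right) + \frac{22}{7} = - \frac{133}{2} + \frac{22}{7} = - \frac{887}{14}$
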